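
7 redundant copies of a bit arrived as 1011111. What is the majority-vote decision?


Ones: 6 out of 7
Threshold: 4

1 (6/7 voted 1)


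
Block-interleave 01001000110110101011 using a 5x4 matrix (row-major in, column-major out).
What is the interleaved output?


Matrix:
  0100
  1000
  1101
  1010
  1011
Read columns: 01111101000001100101

01111101000001100101


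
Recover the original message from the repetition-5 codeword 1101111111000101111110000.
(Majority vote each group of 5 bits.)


Groups: 11011, 11111, 00010, 11111, 10000
Majority votes: 11010

11010


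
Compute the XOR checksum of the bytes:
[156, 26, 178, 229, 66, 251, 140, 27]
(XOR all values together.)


XOR chain: 156 ^ 26 ^ 178 ^ 229 ^ 66 ^ 251 ^ 140 ^ 27 = 255

255


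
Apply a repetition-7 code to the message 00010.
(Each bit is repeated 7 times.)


Each bit -> 7 copies

00000000000000000000011111110000000


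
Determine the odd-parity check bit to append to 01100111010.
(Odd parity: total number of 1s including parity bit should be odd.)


Number of 1s in data: 6
Parity bit: 1

1


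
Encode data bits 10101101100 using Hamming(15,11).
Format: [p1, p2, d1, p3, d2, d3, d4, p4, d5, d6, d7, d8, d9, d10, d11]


Parity bits: p1=1, p2=1, p3=1, p4=0

111101001101100


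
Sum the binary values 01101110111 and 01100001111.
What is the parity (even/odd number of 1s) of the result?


01101110111 = 887
01100001111 = 783
Sum = 1670 = 11010000110
1s count = 5

odd parity (5 ones in 11010000110)


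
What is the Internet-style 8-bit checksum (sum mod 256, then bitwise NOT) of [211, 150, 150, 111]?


Sum = 622 mod 256 = 110
Complement = 145

145


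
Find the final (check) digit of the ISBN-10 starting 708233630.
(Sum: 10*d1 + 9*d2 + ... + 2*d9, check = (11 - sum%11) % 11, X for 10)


Weighted sum: 214
214 mod 11 = 5

Check digit: 6


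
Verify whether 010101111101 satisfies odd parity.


Number of 1s: 8

No, parity error (8 ones)


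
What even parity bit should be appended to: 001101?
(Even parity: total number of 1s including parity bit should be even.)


Number of 1s in data: 3
Parity bit: 1

1


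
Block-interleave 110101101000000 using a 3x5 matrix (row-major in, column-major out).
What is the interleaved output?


Matrix:
  11010
  11010
  00000
Read columns: 110110000110000

110110000110000


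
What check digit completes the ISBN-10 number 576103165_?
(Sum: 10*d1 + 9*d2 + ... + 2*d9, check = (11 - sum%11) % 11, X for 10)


Weighted sum: 215
215 mod 11 = 6

Check digit: 5


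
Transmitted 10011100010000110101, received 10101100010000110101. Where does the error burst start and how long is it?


XOR: 00110000000000000000

Burst at position 2, length 2


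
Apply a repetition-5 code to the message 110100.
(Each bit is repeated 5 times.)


Each bit -> 5 copies

111111111100000111110000000000


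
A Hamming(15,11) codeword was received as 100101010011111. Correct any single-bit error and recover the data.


Syndrome = 0: no error detected

Data: 00100011111 (no errors)


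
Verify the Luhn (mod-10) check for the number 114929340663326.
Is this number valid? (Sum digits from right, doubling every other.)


Luhn sum = 66
66 mod 10 = 6

Invalid (Luhn sum mod 10 = 6)


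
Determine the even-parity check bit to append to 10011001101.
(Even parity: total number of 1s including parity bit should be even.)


Number of 1s in data: 6
Parity bit: 0

0


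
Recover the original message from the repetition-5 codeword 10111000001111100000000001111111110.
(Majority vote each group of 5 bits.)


Groups: 10111, 00000, 11111, 00000, 00000, 11111, 11110
Majority votes: 1010011

1010011


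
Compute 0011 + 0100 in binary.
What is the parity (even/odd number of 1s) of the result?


0011 = 3
0100 = 4
Sum = 7 = 111
1s count = 3

odd parity (3 ones in 111)


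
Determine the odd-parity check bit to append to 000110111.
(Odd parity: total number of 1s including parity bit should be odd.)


Number of 1s in data: 5
Parity bit: 0

0


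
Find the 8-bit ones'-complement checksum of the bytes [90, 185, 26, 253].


Sum = 554 mod 256 = 42
Complement = 213

213


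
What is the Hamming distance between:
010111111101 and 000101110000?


XOR: 010010001101
Count of 1s: 5

5


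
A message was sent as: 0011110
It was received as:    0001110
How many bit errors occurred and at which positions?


XOR: 0010000

1 error(s) at position(s): 2


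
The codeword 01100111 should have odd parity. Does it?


Number of 1s: 5

Yes, parity is correct (5 ones)


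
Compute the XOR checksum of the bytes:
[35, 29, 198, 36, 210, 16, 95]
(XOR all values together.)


XOR chain: 35 ^ 29 ^ 198 ^ 36 ^ 210 ^ 16 ^ 95 = 65

65


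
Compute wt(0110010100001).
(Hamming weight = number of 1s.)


Counting 1s in 0110010100001

5


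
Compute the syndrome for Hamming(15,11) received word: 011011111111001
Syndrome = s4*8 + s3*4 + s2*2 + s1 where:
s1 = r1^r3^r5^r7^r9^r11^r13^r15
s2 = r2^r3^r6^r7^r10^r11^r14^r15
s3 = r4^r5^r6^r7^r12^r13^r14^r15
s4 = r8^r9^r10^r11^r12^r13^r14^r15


s1=0, s2=1, s3=1, s4=0

Syndrome = 6 (error at position 6)


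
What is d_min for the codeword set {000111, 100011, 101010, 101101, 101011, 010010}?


Comparing all pairs, minimum distance: 1
Can detect 0 errors, correct 0 errors

1


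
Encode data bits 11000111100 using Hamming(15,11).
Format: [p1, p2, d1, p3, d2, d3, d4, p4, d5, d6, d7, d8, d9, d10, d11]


Parity bits: p1=0, p2=1, p3=1, p4=0

011110000111100


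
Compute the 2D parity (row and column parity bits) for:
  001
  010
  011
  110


Row parities: 1100
Column parities: 110

Row P: 1100, Col P: 110, Corner: 0


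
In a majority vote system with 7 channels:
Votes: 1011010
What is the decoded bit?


Ones: 4 out of 7
Threshold: 4

1 (4/7 voted 1)


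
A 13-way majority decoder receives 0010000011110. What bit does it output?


Ones: 5 out of 13
Threshold: 7

0 (5/13 voted 1)


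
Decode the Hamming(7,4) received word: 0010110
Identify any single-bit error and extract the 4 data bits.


Syndrome = 0: no error detected

Data: 1110 (no errors)


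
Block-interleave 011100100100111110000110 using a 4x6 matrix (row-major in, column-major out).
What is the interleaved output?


Matrix:
  011100
  100100
  111110
  000110
Read columns: 011010101010111100110000

011010101010111100110000


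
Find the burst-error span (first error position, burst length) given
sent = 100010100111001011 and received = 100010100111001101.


XOR: 000000000000000110

Burst at position 15, length 2


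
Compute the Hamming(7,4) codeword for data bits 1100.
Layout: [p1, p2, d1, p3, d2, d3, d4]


Parity bits: p1=0, p2=1, p3=1

0111100


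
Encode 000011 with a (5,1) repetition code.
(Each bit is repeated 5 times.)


Each bit -> 5 copies

000000000000000000001111111111


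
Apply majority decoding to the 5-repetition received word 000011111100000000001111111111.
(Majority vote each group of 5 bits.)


Groups: 00001, 11111, 00000, 00000, 11111, 11111
Majority votes: 010011

010011


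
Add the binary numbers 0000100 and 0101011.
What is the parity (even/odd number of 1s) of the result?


0000100 = 4
0101011 = 43
Sum = 47 = 101111
1s count = 5

odd parity (5 ones in 101111)


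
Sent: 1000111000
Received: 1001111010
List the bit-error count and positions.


XOR: 0001000010

2 error(s) at position(s): 3, 8


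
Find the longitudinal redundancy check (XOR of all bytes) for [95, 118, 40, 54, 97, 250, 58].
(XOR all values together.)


XOR chain: 95 ^ 118 ^ 40 ^ 54 ^ 97 ^ 250 ^ 58 = 150

150


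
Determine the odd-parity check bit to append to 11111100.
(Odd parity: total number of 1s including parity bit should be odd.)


Number of 1s in data: 6
Parity bit: 1

1


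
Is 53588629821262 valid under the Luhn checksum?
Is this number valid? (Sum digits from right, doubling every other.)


Luhn sum = 57
57 mod 10 = 7

Invalid (Luhn sum mod 10 = 7)


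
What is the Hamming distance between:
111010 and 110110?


XOR: 001100
Count of 1s: 2

2


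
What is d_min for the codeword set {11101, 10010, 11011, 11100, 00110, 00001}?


Comparing all pairs, minimum distance: 1
Can detect 0 errors, correct 0 errors

1


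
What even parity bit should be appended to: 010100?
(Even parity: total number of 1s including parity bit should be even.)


Number of 1s in data: 2
Parity bit: 0

0


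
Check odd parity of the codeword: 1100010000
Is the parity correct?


Number of 1s: 3

Yes, parity is correct (3 ones)


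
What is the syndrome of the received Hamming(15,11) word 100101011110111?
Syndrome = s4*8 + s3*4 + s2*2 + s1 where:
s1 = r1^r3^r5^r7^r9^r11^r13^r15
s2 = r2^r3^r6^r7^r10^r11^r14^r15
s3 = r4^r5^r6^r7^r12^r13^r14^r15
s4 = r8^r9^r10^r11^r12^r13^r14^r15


s1=1, s2=1, s3=1, s4=1

Syndrome = 15 (error at position 15)


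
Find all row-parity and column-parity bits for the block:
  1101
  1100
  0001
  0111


Row parities: 1011
Column parities: 0111

Row P: 1011, Col P: 0111, Corner: 1


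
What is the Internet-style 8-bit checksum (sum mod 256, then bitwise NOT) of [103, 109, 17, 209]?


Sum = 438 mod 256 = 182
Complement = 73

73


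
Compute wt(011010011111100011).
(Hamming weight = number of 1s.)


Counting 1s in 011010011111100011

11


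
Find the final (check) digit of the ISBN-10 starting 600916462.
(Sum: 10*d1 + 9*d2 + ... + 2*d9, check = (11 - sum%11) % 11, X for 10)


Weighted sum: 197
197 mod 11 = 10

Check digit: 1


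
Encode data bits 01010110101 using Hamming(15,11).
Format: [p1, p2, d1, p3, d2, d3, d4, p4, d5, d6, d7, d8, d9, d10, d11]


Parity bits: p1=1, p2=0, p3=0, p4=0

100010100110101


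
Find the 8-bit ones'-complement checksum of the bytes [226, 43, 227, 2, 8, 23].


Sum = 529 mod 256 = 17
Complement = 238

238


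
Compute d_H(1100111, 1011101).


XOR: 0111010
Count of 1s: 4

4


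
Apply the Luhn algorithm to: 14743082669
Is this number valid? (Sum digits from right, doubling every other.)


Luhn sum = 57
57 mod 10 = 7

Invalid (Luhn sum mod 10 = 7)


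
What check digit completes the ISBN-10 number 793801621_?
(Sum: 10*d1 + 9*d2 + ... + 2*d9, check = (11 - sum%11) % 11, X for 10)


Weighted sum: 268
268 mod 11 = 4

Check digit: 7


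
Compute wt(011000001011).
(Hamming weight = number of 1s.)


Counting 1s in 011000001011

5


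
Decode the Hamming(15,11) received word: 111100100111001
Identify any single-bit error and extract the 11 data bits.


Syndrome = 1: error at position 1

Data: 10010111001 (corrected bit 1)


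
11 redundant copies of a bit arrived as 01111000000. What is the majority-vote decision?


Ones: 4 out of 11
Threshold: 6

0 (4/11 voted 1)


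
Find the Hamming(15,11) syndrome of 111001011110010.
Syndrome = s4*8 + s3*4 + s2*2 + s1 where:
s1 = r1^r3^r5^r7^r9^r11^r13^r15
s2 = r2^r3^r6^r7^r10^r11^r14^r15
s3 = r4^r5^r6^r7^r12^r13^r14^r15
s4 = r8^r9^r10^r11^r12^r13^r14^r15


s1=0, s2=0, s3=0, s4=1

Syndrome = 8 (error at position 8)


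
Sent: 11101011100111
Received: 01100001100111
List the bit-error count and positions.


XOR: 10001010000000

3 error(s) at position(s): 0, 4, 6


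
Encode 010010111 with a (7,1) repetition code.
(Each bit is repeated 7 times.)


Each bit -> 7 copies

000000011111110000000000000011111110000000111111111111111111111


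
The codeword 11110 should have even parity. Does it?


Number of 1s: 4

Yes, parity is correct (4 ones)


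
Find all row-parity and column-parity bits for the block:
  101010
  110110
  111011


Row parities: 101
Column parities: 100111

Row P: 101, Col P: 100111, Corner: 0


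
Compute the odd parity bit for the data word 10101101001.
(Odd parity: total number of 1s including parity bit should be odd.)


Number of 1s in data: 6
Parity bit: 1

1


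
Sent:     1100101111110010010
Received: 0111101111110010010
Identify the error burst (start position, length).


XOR: 1011000000000000000

Burst at position 0, length 4


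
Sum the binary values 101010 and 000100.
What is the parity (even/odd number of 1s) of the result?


101010 = 42
000100 = 4
Sum = 46 = 101110
1s count = 4

even parity (4 ones in 101110)


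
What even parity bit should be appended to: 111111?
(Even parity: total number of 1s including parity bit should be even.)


Number of 1s in data: 6
Parity bit: 0

0


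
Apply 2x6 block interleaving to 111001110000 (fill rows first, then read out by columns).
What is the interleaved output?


Matrix:
  111001
  110000
Read columns: 111110000010

111110000010


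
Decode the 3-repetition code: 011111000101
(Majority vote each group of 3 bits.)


Groups: 011, 111, 000, 101
Majority votes: 1101

1101


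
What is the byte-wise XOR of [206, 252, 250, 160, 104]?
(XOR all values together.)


XOR chain: 206 ^ 252 ^ 250 ^ 160 ^ 104 = 0

0


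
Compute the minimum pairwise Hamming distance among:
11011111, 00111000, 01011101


Comparing all pairs, minimum distance: 2
Can detect 1 errors, correct 0 errors

2


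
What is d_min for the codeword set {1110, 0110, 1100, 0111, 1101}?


Comparing all pairs, minimum distance: 1
Can detect 0 errors, correct 0 errors

1


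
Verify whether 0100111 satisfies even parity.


Number of 1s: 4

Yes, parity is correct (4 ones)


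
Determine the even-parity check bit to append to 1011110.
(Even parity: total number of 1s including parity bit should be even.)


Number of 1s in data: 5
Parity bit: 1

1


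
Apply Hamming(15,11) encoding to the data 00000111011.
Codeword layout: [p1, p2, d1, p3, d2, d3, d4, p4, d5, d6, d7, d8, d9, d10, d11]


Parity bits: p1=0, p2=0, p3=1, p4=1

000100010111011


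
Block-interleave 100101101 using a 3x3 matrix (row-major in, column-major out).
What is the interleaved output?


Matrix:
  100
  101
  101
Read columns: 111000011

111000011


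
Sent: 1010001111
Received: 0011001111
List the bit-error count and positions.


XOR: 1001000000

2 error(s) at position(s): 0, 3


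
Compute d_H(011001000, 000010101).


XOR: 011011101
Count of 1s: 6

6


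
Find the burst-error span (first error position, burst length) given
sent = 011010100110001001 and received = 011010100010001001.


XOR: 000000000100000000

Burst at position 9, length 1


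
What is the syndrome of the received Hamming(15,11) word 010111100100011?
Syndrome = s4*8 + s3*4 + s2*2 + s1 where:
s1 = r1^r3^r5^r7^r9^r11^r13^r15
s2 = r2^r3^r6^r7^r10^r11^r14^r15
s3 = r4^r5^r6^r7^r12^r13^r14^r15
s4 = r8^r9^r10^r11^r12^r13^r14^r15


s1=1, s2=0, s3=0, s4=1

Syndrome = 9 (error at position 9)


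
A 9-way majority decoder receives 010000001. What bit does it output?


Ones: 2 out of 9
Threshold: 5

0 (2/9 voted 1)


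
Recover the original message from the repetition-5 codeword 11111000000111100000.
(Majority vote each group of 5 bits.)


Groups: 11111, 00000, 01111, 00000
Majority votes: 1010

1010


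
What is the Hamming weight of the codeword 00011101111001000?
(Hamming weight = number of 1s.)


Counting 1s in 00011101111001000

8


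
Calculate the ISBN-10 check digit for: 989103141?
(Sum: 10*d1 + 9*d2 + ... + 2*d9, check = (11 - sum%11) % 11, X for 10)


Weighted sum: 274
274 mod 11 = 10

Check digit: 1


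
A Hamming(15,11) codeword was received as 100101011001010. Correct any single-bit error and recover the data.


Syndrome = 0: no error detected

Data: 00101001010 (no errors)


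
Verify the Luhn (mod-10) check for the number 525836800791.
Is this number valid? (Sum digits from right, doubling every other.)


Luhn sum = 48
48 mod 10 = 8

Invalid (Luhn sum mod 10 = 8)


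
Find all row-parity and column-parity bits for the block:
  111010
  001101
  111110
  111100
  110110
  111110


Row parities: 011001
Column parities: 111101

Row P: 011001, Col P: 111101, Corner: 1


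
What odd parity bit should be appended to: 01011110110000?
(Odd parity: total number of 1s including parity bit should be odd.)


Number of 1s in data: 7
Parity bit: 0

0


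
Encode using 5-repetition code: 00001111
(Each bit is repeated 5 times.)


Each bit -> 5 copies

0000000000000000000011111111111111111111


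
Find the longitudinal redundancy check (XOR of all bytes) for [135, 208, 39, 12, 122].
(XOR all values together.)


XOR chain: 135 ^ 208 ^ 39 ^ 12 ^ 122 = 6

6


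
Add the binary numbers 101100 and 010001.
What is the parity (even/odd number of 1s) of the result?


101100 = 44
010001 = 17
Sum = 61 = 111101
1s count = 5

odd parity (5 ones in 111101)


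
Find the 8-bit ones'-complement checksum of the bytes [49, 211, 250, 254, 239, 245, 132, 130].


Sum = 1510 mod 256 = 230
Complement = 25

25


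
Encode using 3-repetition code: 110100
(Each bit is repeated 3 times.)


Each bit -> 3 copies

111111000111000000


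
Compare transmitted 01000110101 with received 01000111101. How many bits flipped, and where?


XOR: 00000001000

1 error(s) at position(s): 7


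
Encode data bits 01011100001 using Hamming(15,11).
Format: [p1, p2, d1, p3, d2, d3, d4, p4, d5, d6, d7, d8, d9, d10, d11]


Parity bits: p1=0, p2=1, p3=1, p4=1

010110111100001


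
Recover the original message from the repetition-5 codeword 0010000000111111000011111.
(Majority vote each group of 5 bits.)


Groups: 00100, 00000, 11111, 10000, 11111
Majority votes: 00101

00101


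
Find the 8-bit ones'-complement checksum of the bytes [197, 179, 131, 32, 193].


Sum = 732 mod 256 = 220
Complement = 35

35


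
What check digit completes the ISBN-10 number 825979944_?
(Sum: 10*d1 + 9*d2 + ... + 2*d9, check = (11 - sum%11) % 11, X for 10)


Weighted sum: 344
344 mod 11 = 3

Check digit: 8


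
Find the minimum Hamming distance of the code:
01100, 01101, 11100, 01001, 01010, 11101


Comparing all pairs, minimum distance: 1
Can detect 0 errors, correct 0 errors

1


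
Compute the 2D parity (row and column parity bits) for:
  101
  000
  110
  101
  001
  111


Row parities: 000011
Column parities: 000

Row P: 000011, Col P: 000, Corner: 0


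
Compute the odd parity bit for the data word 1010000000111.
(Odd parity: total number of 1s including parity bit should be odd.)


Number of 1s in data: 5
Parity bit: 0

0


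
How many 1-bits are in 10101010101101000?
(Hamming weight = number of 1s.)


Counting 1s in 10101010101101000

8


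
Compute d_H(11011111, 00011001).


XOR: 11000110
Count of 1s: 4

4


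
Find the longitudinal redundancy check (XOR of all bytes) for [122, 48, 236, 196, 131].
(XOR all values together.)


XOR chain: 122 ^ 48 ^ 236 ^ 196 ^ 131 = 225

225


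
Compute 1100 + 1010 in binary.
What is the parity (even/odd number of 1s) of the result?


1100 = 12
1010 = 10
Sum = 22 = 10110
1s count = 3

odd parity (3 ones in 10110)


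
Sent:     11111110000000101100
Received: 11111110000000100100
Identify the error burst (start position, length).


XOR: 00000000000000001000

Burst at position 16, length 1


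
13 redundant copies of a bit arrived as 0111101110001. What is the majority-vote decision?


Ones: 8 out of 13
Threshold: 7

1 (8/13 voted 1)


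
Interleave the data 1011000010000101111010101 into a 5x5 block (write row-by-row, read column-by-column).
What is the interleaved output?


Matrix:
  10110
  00010
  00010
  11110
  10101
Read columns: 1001100010100111111000001

1001100010100111111000001


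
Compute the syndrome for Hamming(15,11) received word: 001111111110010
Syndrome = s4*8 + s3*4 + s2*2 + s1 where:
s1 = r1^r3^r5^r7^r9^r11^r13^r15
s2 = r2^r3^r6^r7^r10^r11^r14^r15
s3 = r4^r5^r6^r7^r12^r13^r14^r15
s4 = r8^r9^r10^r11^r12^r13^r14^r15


s1=1, s2=0, s3=1, s4=1

Syndrome = 13 (error at position 13)


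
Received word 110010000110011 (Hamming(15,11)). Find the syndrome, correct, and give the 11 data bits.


Syndrome = 6: error at position 6

Data: 01100110011 (corrected bit 6)


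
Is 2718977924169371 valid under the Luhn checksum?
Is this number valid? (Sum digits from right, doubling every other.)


Luhn sum = 85
85 mod 10 = 5

Invalid (Luhn sum mod 10 = 5)


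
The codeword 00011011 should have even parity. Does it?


Number of 1s: 4

Yes, parity is correct (4 ones)


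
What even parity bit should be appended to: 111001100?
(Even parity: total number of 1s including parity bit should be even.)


Number of 1s in data: 5
Parity bit: 1

1


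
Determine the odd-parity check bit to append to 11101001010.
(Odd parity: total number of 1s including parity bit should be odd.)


Number of 1s in data: 6
Parity bit: 1

1


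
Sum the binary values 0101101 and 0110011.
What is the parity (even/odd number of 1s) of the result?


0101101 = 45
0110011 = 51
Sum = 96 = 1100000
1s count = 2

even parity (2 ones in 1100000)


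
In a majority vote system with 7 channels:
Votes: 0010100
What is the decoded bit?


Ones: 2 out of 7
Threshold: 4

0 (2/7 voted 1)


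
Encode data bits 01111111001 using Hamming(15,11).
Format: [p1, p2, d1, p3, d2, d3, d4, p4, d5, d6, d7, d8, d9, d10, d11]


Parity bits: p1=1, p2=1, p3=1, p4=1

110111111111001


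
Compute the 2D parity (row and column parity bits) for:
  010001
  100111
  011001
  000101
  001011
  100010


Row parities: 001010
Column parities: 000011

Row P: 001010, Col P: 000011, Corner: 0


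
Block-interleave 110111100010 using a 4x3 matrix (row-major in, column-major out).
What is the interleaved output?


Matrix:
  110
  111
  100
  010
Read columns: 111011010100

111011010100


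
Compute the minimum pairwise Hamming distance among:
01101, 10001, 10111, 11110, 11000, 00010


Comparing all pairs, minimum distance: 2
Can detect 1 errors, correct 0 errors

2


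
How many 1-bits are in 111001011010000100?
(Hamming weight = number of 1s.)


Counting 1s in 111001011010000100

8


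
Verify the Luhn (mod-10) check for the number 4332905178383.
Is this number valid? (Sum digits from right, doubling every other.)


Luhn sum = 60
60 mod 10 = 0

Valid (Luhn sum mod 10 = 0)


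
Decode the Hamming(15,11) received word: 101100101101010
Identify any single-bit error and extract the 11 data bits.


Syndrome = 0: no error detected

Data: 10011101010 (no errors)


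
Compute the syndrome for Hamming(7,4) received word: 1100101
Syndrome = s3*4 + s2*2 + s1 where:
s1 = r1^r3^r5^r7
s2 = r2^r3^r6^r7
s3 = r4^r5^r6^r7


s1=1, s2=0, s3=0

Syndrome = 1 (error at position 1)


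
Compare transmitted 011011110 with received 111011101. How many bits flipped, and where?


XOR: 100000011

3 error(s) at position(s): 0, 7, 8


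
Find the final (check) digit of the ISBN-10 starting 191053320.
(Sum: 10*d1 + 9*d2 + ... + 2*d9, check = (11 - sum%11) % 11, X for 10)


Weighted sum: 162
162 mod 11 = 8

Check digit: 3


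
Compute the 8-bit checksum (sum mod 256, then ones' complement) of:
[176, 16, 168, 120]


Sum = 480 mod 256 = 224
Complement = 31

31


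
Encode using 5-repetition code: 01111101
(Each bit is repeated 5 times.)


Each bit -> 5 copies

0000011111111111111111111111110000011111


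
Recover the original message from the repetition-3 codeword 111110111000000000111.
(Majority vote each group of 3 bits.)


Groups: 111, 110, 111, 000, 000, 000, 111
Majority votes: 1110001

1110001


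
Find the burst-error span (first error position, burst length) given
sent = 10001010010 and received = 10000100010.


XOR: 00001110000

Burst at position 4, length 3


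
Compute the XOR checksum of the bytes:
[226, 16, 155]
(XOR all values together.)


XOR chain: 226 ^ 16 ^ 155 = 105

105


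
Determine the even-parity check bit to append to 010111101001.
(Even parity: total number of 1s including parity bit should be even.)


Number of 1s in data: 7
Parity bit: 1

1


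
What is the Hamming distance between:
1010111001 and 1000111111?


XOR: 0010000110
Count of 1s: 3

3


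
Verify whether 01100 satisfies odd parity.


Number of 1s: 2

No, parity error (2 ones)


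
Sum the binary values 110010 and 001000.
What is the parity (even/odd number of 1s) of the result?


110010 = 50
001000 = 8
Sum = 58 = 111010
1s count = 4

even parity (4 ones in 111010)


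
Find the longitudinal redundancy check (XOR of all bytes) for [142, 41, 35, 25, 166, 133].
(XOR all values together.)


XOR chain: 142 ^ 41 ^ 35 ^ 25 ^ 166 ^ 133 = 190

190


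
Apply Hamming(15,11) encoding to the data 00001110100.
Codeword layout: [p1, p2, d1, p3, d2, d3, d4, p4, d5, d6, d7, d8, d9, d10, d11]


Parity bits: p1=1, p2=0, p3=1, p4=0

100100001110100


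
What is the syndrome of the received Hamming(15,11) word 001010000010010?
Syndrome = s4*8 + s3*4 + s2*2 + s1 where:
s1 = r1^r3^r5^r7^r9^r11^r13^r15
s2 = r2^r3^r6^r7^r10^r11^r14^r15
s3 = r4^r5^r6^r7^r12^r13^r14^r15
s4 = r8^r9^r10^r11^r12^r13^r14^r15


s1=1, s2=1, s3=0, s4=0

Syndrome = 3 (error at position 3)


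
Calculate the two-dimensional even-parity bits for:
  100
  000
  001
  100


Row parities: 1011
Column parities: 001

Row P: 1011, Col P: 001, Corner: 1


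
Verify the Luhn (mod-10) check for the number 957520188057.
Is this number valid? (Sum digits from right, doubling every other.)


Luhn sum = 53
53 mod 10 = 3

Invalid (Luhn sum mod 10 = 3)


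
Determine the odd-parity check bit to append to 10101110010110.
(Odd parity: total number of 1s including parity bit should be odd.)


Number of 1s in data: 8
Parity bit: 1

1


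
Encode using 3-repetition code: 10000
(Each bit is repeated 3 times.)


Each bit -> 3 copies

111000000000000


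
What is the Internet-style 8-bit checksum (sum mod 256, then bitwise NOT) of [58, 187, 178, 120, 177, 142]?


Sum = 862 mod 256 = 94
Complement = 161

161


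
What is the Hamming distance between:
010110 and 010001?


XOR: 000111
Count of 1s: 3

3


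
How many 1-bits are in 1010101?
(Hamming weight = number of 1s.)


Counting 1s in 1010101

4


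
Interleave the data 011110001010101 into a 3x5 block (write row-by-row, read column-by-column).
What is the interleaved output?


Matrix:
  01111
  00010
  10101
Read columns: 001100101110101

001100101110101


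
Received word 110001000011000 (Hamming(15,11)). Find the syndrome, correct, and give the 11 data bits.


Syndrome = 2: error at position 2

Data: 00100011000 (corrected bit 2)


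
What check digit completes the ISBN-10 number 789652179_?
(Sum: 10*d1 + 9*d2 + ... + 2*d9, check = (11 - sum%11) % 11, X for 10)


Weighted sum: 339
339 mod 11 = 9

Check digit: 2


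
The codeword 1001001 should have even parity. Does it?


Number of 1s: 3

No, parity error (3 ones)


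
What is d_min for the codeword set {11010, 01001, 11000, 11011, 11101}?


Comparing all pairs, minimum distance: 1
Can detect 0 errors, correct 0 errors

1


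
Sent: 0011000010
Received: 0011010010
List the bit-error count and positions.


XOR: 0000010000

1 error(s) at position(s): 5


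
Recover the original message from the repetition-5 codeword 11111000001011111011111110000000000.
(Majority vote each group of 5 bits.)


Groups: 11111, 00000, 10111, 11011, 11111, 00000, 00000
Majority votes: 1011100

1011100


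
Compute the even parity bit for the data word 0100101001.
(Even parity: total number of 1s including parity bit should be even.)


Number of 1s in data: 4
Parity bit: 0

0


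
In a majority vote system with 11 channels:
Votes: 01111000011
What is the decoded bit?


Ones: 6 out of 11
Threshold: 6

1 (6/11 voted 1)


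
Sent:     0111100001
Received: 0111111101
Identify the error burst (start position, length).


XOR: 0000011100

Burst at position 5, length 3


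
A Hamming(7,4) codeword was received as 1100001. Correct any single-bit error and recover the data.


Syndrome = 4: error at position 4

Data: 0001 (corrected bit 4)


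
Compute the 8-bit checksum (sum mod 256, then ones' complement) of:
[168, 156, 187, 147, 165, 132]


Sum = 955 mod 256 = 187
Complement = 68

68


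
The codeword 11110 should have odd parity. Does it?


Number of 1s: 4

No, parity error (4 ones)


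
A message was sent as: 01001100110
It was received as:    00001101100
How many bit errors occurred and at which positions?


XOR: 01000001010

3 error(s) at position(s): 1, 7, 9


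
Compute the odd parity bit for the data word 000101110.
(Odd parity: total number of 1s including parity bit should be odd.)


Number of 1s in data: 4
Parity bit: 1

1


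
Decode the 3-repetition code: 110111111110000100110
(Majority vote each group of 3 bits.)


Groups: 110, 111, 111, 110, 000, 100, 110
Majority votes: 1111001

1111001


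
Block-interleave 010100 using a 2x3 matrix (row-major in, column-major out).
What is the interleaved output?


Matrix:
  010
  100
Read columns: 011000

011000


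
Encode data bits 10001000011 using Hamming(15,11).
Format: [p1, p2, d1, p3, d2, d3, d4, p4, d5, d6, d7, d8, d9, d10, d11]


Parity bits: p1=1, p2=1, p3=0, p4=1

111000011000011


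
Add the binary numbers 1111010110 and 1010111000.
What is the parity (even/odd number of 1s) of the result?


1111010110 = 982
1010111000 = 696
Sum = 1678 = 11010001110
1s count = 6

even parity (6 ones in 11010001110)


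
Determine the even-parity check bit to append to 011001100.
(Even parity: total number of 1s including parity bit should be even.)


Number of 1s in data: 4
Parity bit: 0

0


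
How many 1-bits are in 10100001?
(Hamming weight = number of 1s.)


Counting 1s in 10100001

3


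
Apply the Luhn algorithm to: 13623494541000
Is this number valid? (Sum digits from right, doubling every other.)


Luhn sum = 40
40 mod 10 = 0

Valid (Luhn sum mod 10 = 0)


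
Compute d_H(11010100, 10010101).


XOR: 01000001
Count of 1s: 2

2


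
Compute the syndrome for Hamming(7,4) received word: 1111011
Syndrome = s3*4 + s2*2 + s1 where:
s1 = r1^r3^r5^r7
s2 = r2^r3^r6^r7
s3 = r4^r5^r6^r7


s1=1, s2=0, s3=1

Syndrome = 5 (error at position 5)


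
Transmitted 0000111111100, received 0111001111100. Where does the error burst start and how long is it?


XOR: 0111110000000

Burst at position 1, length 5


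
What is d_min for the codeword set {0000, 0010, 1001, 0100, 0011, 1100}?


Comparing all pairs, minimum distance: 1
Can detect 0 errors, correct 0 errors

1


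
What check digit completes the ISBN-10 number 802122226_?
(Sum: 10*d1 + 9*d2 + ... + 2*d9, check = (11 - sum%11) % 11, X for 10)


Weighted sum: 151
151 mod 11 = 8

Check digit: 3


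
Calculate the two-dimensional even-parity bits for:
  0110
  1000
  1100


Row parities: 010
Column parities: 0010

Row P: 010, Col P: 0010, Corner: 1


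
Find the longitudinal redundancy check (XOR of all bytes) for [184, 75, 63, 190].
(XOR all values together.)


XOR chain: 184 ^ 75 ^ 63 ^ 190 = 114

114


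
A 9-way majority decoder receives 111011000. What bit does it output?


Ones: 5 out of 9
Threshold: 5

1 (5/9 voted 1)


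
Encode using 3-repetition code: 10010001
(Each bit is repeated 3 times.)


Each bit -> 3 copies

111000000111000000000111


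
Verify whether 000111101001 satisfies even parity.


Number of 1s: 6

Yes, parity is correct (6 ones)


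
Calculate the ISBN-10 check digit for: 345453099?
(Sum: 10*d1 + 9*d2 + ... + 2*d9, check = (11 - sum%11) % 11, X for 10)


Weighted sum: 224
224 mod 11 = 4

Check digit: 7


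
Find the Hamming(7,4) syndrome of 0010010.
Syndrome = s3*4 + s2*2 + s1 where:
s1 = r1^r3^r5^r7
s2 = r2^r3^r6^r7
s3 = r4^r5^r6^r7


s1=1, s2=0, s3=1

Syndrome = 5 (error at position 5)


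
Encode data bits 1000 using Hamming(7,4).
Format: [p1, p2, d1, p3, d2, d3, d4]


Parity bits: p1=1, p2=1, p3=0

1110000


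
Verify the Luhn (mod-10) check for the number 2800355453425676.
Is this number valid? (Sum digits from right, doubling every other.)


Luhn sum = 60
60 mod 10 = 0

Valid (Luhn sum mod 10 = 0)


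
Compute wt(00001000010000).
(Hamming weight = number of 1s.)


Counting 1s in 00001000010000

2


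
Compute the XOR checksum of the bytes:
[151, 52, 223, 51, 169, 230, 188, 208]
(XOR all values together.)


XOR chain: 151 ^ 52 ^ 223 ^ 51 ^ 169 ^ 230 ^ 188 ^ 208 = 108

108


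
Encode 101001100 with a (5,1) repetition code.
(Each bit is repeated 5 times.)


Each bit -> 5 copies

111110000011111000000000011111111110000000000


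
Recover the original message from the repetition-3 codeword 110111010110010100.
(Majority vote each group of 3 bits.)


Groups: 110, 111, 010, 110, 010, 100
Majority votes: 110100

110100


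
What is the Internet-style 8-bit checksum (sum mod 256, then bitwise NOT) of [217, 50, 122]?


Sum = 389 mod 256 = 133
Complement = 122

122


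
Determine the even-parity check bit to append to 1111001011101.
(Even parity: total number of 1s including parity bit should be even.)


Number of 1s in data: 9
Parity bit: 1

1


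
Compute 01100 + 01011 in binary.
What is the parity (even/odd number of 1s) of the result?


01100 = 12
01011 = 11
Sum = 23 = 10111
1s count = 4

even parity (4 ones in 10111)


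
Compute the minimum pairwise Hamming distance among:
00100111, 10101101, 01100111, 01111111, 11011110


Comparing all pairs, minimum distance: 1
Can detect 0 errors, correct 0 errors

1


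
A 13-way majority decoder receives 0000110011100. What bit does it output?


Ones: 5 out of 13
Threshold: 7

0 (5/13 voted 1)


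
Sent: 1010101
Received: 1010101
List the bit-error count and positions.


XOR: 0000000

0 errors (received matches sent)


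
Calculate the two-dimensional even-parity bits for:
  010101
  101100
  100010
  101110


Row parities: 1100
Column parities: 110101

Row P: 1100, Col P: 110101, Corner: 0


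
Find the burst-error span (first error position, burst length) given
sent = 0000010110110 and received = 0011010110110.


XOR: 0011000000000

Burst at position 2, length 2


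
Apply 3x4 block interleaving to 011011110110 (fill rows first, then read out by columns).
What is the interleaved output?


Matrix:
  0110
  1111
  0110
Read columns: 010111111010

010111111010


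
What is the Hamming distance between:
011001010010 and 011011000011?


XOR: 000010010001
Count of 1s: 3

3


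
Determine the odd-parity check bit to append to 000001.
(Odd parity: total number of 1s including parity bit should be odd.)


Number of 1s in data: 1
Parity bit: 0

0


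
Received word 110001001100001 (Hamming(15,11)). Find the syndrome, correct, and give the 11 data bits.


Syndrome = 9: error at position 9

Data: 00100100001 (corrected bit 9)


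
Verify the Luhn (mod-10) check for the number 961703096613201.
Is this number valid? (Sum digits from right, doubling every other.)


Luhn sum = 52
52 mod 10 = 2

Invalid (Luhn sum mod 10 = 2)


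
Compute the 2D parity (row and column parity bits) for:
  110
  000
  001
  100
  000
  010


Row parities: 001101
Column parities: 001

Row P: 001101, Col P: 001, Corner: 1


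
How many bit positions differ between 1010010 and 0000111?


XOR: 1010101
Count of 1s: 4

4


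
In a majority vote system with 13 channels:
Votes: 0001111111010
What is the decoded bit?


Ones: 8 out of 13
Threshold: 7

1 (8/13 voted 1)


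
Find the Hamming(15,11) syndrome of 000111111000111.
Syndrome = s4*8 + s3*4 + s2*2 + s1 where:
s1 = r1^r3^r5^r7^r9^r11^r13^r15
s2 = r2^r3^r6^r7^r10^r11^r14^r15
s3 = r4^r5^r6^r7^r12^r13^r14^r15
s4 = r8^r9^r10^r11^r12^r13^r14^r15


s1=1, s2=0, s3=1, s4=1

Syndrome = 13 (error at position 13)


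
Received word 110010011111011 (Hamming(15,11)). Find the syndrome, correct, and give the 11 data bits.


Syndrome = 11: error at position 11

Data: 01001101011 (corrected bit 11)


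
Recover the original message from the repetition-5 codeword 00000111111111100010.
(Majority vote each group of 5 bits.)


Groups: 00000, 11111, 11111, 00010
Majority votes: 0110

0110


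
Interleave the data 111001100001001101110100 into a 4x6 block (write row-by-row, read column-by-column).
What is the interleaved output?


Matrix:
  111001
  100001
  001101
  110100
Read columns: 110110011010001100001110

110110011010001100001110


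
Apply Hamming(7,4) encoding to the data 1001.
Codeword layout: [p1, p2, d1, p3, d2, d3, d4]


Parity bits: p1=0, p2=0, p3=1

0011001


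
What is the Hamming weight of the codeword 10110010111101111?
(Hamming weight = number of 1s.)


Counting 1s in 10110010111101111

12


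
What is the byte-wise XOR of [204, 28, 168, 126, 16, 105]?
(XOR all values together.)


XOR chain: 204 ^ 28 ^ 168 ^ 126 ^ 16 ^ 105 = 127

127


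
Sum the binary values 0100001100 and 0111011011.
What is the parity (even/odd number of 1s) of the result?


0100001100 = 268
0111011011 = 475
Sum = 743 = 1011100111
1s count = 7

odd parity (7 ones in 1011100111)


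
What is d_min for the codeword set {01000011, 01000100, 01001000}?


Comparing all pairs, minimum distance: 2
Can detect 1 errors, correct 0 errors

2


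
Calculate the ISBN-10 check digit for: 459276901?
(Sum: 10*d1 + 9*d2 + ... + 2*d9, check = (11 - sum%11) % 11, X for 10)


Weighted sum: 281
281 mod 11 = 6

Check digit: 5


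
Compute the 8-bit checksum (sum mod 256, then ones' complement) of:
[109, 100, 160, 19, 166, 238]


Sum = 792 mod 256 = 24
Complement = 231

231


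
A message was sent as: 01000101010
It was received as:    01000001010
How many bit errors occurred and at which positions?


XOR: 00000100000

1 error(s) at position(s): 5


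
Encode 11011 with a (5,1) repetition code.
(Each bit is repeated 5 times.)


Each bit -> 5 copies

1111111111000001111111111


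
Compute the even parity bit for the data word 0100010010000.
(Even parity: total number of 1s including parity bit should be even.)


Number of 1s in data: 3
Parity bit: 1

1


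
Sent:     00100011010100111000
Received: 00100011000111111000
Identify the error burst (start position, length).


XOR: 00000000010011000000

Burst at position 9, length 5


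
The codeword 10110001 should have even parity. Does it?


Number of 1s: 4

Yes, parity is correct (4 ones)


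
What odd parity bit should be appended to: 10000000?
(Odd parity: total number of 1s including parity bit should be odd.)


Number of 1s in data: 1
Parity bit: 0

0


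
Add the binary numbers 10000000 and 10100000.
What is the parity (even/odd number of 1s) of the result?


10000000 = 128
10100000 = 160
Sum = 288 = 100100000
1s count = 2

even parity (2 ones in 100100000)


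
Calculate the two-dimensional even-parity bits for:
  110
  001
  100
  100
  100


Row parities: 01111
Column parities: 011

Row P: 01111, Col P: 011, Corner: 0


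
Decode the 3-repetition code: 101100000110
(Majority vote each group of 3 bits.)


Groups: 101, 100, 000, 110
Majority votes: 1001

1001


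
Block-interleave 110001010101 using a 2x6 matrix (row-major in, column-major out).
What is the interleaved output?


Matrix:
  110001
  010101
Read columns: 101100010011

101100010011


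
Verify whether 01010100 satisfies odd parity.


Number of 1s: 3

Yes, parity is correct (3 ones)
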